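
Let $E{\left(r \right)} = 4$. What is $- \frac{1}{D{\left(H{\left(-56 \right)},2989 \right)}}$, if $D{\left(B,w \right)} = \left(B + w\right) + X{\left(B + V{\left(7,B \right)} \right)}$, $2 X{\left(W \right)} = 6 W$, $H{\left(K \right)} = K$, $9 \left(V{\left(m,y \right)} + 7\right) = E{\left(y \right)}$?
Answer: $- \frac{3}{8236} \approx -0.00036425$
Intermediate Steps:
$V{\left(m,y \right)} = - \frac{59}{9}$ ($V{\left(m,y \right)} = -7 + \frac{1}{9} \cdot 4 = -7 + \frac{4}{9} = - \frac{59}{9}$)
$X{\left(W \right)} = 3 W$ ($X{\left(W \right)} = \frac{6 W}{2} = 3 W$)
$D{\left(B,w \right)} = - \frac{59}{3} + w + 4 B$ ($D{\left(B,w \right)} = \left(B + w\right) + 3 \left(B - \frac{59}{9}\right) = \left(B + w\right) + 3 \left(- \frac{59}{9} + B\right) = \left(B + w\right) + \left(- \frac{59}{3} + 3 B\right) = - \frac{59}{3} + w + 4 B$)
$- \frac{1}{D{\left(H{\left(-56 \right)},2989 \right)}} = - \frac{1}{- \frac{59}{3} + 2989 + 4 \left(-56\right)} = - \frac{1}{- \frac{59}{3} + 2989 - 224} = - \frac{1}{\frac{8236}{3}} = \left(-1\right) \frac{3}{8236} = - \frac{3}{8236}$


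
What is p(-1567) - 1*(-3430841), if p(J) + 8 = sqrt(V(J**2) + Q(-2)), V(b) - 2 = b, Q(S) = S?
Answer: 3432400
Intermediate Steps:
V(b) = 2 + b
p(J) = -8 + sqrt(J**2) (p(J) = -8 + sqrt((2 + J**2) - 2) = -8 + sqrt(J**2))
p(-1567) - 1*(-3430841) = (-8 + sqrt((-1567)**2)) - 1*(-3430841) = (-8 + sqrt(2455489)) + 3430841 = (-8 + 1567) + 3430841 = 1559 + 3430841 = 3432400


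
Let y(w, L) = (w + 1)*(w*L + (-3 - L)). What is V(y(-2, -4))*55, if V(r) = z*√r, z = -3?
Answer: -495*I ≈ -495.0*I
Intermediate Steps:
y(w, L) = (1 + w)*(-3 - L + L*w) (y(w, L) = (1 + w)*(L*w + (-3 - L)) = (1 + w)*(-3 - L + L*w))
V(r) = -3*√r
V(y(-2, -4))*55 = -3*√(-3 - 1*(-4) - 3*(-2) - 4*(-2)²)*55 = -3*√(-3 + 4 + 6 - 4*4)*55 = -3*√(-3 + 4 + 6 - 16)*55 = -9*I*55 = -495*I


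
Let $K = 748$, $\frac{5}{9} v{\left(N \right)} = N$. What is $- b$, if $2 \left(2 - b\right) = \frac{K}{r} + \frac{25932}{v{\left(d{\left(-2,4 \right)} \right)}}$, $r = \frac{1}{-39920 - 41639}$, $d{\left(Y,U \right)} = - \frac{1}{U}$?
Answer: $- \frac{91595644}{3} \approx -3.0532 \cdot 10^{7}$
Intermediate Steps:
$r = - \frac{1}{81559}$ ($r = \frac{1}{-81559} = - \frac{1}{81559} \approx -1.2261 \cdot 10^{-5}$)
$v{\left(N \right)} = \frac{9 N}{5}$
$b = \frac{91595644}{3}$ ($b = 2 - \frac{\frac{748}{- \frac{1}{81559}} + \frac{25932}{\frac{9}{5} \left(- \frac{1}{4}\right)}}{2} = 2 - \frac{748 \left(-81559\right) + \frac{25932}{\frac{9}{5} \left(\left(-1\right) \frac{1}{4}\right)}}{2} = 2 - \frac{-61006132 + \frac{25932}{\frac{9}{5} \left(- \frac{1}{4}\right)}}{2} = 2 - \frac{-61006132 + \frac{25932}{- \frac{9}{20}}}{2} = 2 - \frac{-61006132 + 25932 \left(- \frac{20}{9}\right)}{2} = 2 - \frac{-61006132 - \frac{172880}{3}}{2} = 2 - - \frac{91595638}{3} = 2 + \frac{91595638}{3} = \frac{91595644}{3} \approx 3.0532 \cdot 10^{7}$)
$- b = \left(-1\right) \frac{91595644}{3} = - \frac{91595644}{3}$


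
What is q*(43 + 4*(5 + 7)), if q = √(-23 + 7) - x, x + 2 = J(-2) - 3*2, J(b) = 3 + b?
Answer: 637 + 364*I ≈ 637.0 + 364.0*I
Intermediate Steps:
x = -7 (x = -2 + ((3 - 2) - 3*2) = -2 + (1 - 6) = -2 - 5 = -7)
q = 7 + 4*I (q = √(-23 + 7) - 1*(-7) = √(-16) + 7 = 4*I + 7 = 7 + 4*I ≈ 7.0 + 4.0*I)
q*(43 + 4*(5 + 7)) = (7 + 4*I)*(43 + 4*(5 + 7)) = (7 + 4*I)*(43 + 4*12) = (7 + 4*I)*(43 + 48) = (7 + 4*I)*91 = 637 + 364*I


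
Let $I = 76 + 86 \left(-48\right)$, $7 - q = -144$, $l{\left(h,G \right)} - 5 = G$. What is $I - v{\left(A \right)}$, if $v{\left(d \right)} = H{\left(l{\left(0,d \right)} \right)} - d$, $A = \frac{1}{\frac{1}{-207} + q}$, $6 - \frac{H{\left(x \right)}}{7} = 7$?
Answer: $- \frac{126430313}{31256} \approx -4045.0$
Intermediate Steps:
$l{\left(h,G \right)} = 5 + G$
$H{\left(x \right)} = -7$ ($H{\left(x \right)} = 42 - 49 = -7$)
$q = 151$ ($q = 7 - -144 = 7 + 144 = 151$)
$A = \frac{207}{31256}$ ($A = \frac{1}{\frac{1}{-207} + 151} = \frac{1}{- \frac{1}{207} + 151} = \frac{1}{\frac{31256}{207}} = \frac{207}{31256} \approx 0.0066227$)
$v{\left(d \right)} = -7 - d$
$I = -4052$ ($I = 76 - 4128 = -4052$)
$I - v{\left(A \right)} = -4052 - \left(-7 - \frac{207}{31256}\right) = -4052 - - \frac{218999}{31256} = -4052 + \frac{218999}{31256} = - \frac{126430313}{31256}$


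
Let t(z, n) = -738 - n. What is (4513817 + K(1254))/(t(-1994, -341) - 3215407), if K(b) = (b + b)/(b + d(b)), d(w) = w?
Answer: -2256909/1607902 ≈ -1.4036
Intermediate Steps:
K(b) = 1 (K(b) = (b + b)/(b + b) = (2*b)/((2*b)) = (2*b)*(1/(2*b)) = 1)
(4513817 + K(1254))/(t(-1994, -341) - 3215407) = (4513817 + 1)/((-738 - 1*(-341)) - 3215407) = 4513818/((-738 + 341) - 3215407) = 4513818/(-397 - 3215407) = 4513818/(-3215804) = 4513818*(-1/3215804) = -2256909/1607902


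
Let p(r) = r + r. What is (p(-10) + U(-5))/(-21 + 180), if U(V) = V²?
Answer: 5/159 ≈ 0.031447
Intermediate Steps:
p(r) = 2*r
(p(-10) + U(-5))/(-21 + 180) = (2*(-10) + (-5)²)/(-21 + 180) = (-20 + 25)/159 = 5*(1/159) = 5/159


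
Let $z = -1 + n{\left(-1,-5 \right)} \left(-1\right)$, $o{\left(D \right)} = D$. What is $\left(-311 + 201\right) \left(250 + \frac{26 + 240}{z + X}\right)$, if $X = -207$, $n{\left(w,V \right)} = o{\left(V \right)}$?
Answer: $- \frac{793320}{29} \approx -27356.0$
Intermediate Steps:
$n{\left(w,V \right)} = V$
$z = 4$ ($z = -1 - -5 = -1 + 5 = 4$)
$\left(-311 + 201\right) \left(250 + \frac{26 + 240}{z + X}\right) = \left(-311 + 201\right) \left(250 + \frac{26 + 240}{4 - 207}\right) = - 110 \left(250 + \frac{266}{-203}\right) = - 110 \left(250 + 266 \left(- \frac{1}{203}\right)\right) = - 110 \left(250 - \frac{38}{29}\right) = \left(-110\right) \frac{7212}{29} = - \frac{793320}{29}$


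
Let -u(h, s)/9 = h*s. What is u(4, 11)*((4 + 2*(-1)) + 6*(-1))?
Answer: 1584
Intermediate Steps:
u(h, s) = -9*h*s
u(4, 11)*((4 + 2*(-1)) + 6*(-1)) = (-9*4*11)*((4 + 2*(-1)) + 6*(-1)) = -396*((4 - 2) - 6) = -396*(2 - 6) = -396*(-4) = 1584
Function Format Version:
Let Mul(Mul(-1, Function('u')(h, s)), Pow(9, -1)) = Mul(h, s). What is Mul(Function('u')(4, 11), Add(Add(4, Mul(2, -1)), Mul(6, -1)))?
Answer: 1584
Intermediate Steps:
Function('u')(h, s) = Mul(-9, h, s) (Function('u')(h, s) = Mul(-9, Mul(h, s)) = Mul(-9, h, s))
Mul(Function('u')(4, 11), Add(Add(4, Mul(2, -1)), Mul(6, -1))) = Mul(Mul(-9, 4, 11), Add(Add(4, Mul(2, -1)), Mul(6, -1))) = Mul(-396, Add(Add(4, -2), -6)) = Mul(-396, Add(2, -6)) = Mul(-396, -4) = 1584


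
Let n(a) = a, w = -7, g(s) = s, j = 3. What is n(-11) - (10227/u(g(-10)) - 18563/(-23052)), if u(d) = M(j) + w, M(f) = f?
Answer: 29333033/11526 ≈ 2544.9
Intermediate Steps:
u(d) = -4 (u(d) = 3 - 7 = -4)
n(-11) - (10227/u(g(-10)) - 18563/(-23052)) = -11 - (10227/(-4) - 18563/(-23052)) = -11 - (10227*(-1/4) - 18563*(-1/23052)) = -11 - (-10227/4 + 18563/23052) = -11 - 1*(-29459819/11526) = -11 + 29459819/11526 = 29333033/11526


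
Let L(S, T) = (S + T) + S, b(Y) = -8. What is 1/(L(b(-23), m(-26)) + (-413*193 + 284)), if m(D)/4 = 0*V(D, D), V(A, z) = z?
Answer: -1/79441 ≈ -1.2588e-5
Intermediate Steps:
m(D) = 0 (m(D) = 4*(0*D) = 4*0 = 0)
L(S, T) = T + 2*S
1/(L(b(-23), m(-26)) + (-413*193 + 284)) = 1/((0 + 2*(-8)) + (-413*193 + 284)) = 1/((0 - 16) + (-79709 + 284)) = 1/(-16 - 79425) = 1/(-79441) = -1/79441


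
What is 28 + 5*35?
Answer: 203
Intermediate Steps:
28 + 5*35 = 28 + 175 = 203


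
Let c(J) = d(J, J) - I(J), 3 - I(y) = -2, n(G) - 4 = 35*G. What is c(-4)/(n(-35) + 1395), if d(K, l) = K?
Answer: -3/58 ≈ -0.051724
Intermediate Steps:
n(G) = 4 + 35*G
I(y) = 5 (I(y) = 3 - 1*(-2) = 3 + 2 = 5)
c(J) = -5 + J (c(J) = J - 1*5 = J - 5 = -5 + J)
c(-4)/(n(-35) + 1395) = (-5 - 4)/((4 + 35*(-35)) + 1395) = -9/((4 - 1225) + 1395) = -9/(-1221 + 1395) = -9/174 = (1/174)*(-9) = -3/58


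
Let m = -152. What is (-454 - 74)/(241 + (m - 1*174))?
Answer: 528/85 ≈ 6.2118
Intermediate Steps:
(-454 - 74)/(241 + (m - 1*174)) = (-454 - 74)/(241 + (-152 - 1*174)) = -528/(241 + (-152 - 174)) = -528/(241 - 326) = -528/(-85) = -528*(-1/85) = 528/85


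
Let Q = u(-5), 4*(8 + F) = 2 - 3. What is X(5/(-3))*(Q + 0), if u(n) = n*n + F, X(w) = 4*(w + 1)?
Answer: -134/3 ≈ -44.667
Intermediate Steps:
F = -33/4 (F = -8 + (2 - 3)/4 = -8 + (¼)*(-1) = -8 - ¼ = -33/4 ≈ -8.2500)
X(w) = 4 + 4*w (X(w) = 4*(1 + w) = 4 + 4*w)
u(n) = -33/4 + n² (u(n) = n*n - 33/4 = n² - 33/4 = -33/4 + n²)
Q = 67/4 (Q = -33/4 + (-5)² = -33/4 + 25 = 67/4 ≈ 16.750)
X(5/(-3))*(Q + 0) = (4 + 4*(5/(-3)))*(67/4 + 0) = (4 + 4*(5*(-⅓)))*(67/4) = (4 + 4*(-5/3))*(67/4) = (4 - 20/3)*(67/4) = -8/3*67/4 = -134/3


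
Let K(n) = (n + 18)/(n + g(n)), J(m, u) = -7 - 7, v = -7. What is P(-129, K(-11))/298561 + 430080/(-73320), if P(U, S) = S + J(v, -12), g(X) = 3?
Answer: -8560413701/1459366168 ≈ -5.8658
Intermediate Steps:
J(m, u) = -14
K(n) = (18 + n)/(3 + n) (K(n) = (n + 18)/(n + 3) = (18 + n)/(3 + n))
P(U, S) = -14 + S (P(U, S) = S - 14 = -14 + S)
P(-129, K(-11))/298561 + 430080/(-73320) = (-14 + (18 - 11)/(3 - 11))/298561 + 430080/(-73320) = (-14 + 7/(-8))*(1/298561) + 430080*(-1/73320) = (-14 - ⅛*7)*(1/298561) - 3584/611 = (-14 - 7/8)*(1/298561) - 3584/611 = -119/8*1/298561 - 3584/611 = -119/2388488 - 3584/611 = -8560413701/1459366168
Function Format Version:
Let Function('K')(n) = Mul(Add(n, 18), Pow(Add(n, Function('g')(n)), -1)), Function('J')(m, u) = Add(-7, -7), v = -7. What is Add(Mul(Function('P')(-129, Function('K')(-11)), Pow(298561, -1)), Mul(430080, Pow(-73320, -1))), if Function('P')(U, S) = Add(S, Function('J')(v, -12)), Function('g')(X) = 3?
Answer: Rational(-8560413701, 1459366168) ≈ -5.8658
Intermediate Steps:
Function('J')(m, u) = -14
Function('K')(n) = Mul(Pow(Add(3, n), -1), Add(18, n)) (Function('K')(n) = Mul(Add(n, 18), Pow(Add(n, 3), -1)) = Mul(Add(18, n), Pow(Add(3, n), -1)) = Mul(Pow(Add(3, n), -1), Add(18, n)))
Function('P')(U, S) = Add(-14, S) (Function('P')(U, S) = Add(S, -14) = Add(-14, S))
Add(Mul(Function('P')(-129, Function('K')(-11)), Pow(298561, -1)), Mul(430080, Pow(-73320, -1))) = Add(Mul(Add(-14, Mul(Pow(Add(3, -11), -1), Add(18, -11))), Pow(298561, -1)), Mul(430080, Pow(-73320, -1))) = Add(Mul(Add(-14, Mul(Pow(-8, -1), 7)), Rational(1, 298561)), Mul(430080, Rational(-1, 73320))) = Add(Mul(Add(-14, Mul(Rational(-1, 8), 7)), Rational(1, 298561)), Rational(-3584, 611)) = Add(Mul(Add(-14, Rational(-7, 8)), Rational(1, 298561)), Rational(-3584, 611)) = Add(Mul(Rational(-119, 8), Rational(1, 298561)), Rational(-3584, 611)) = Add(Rational(-119, 2388488), Rational(-3584, 611)) = Rational(-8560413701, 1459366168)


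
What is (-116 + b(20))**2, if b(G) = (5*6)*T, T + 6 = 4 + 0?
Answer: 30976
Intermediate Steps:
T = -2 (T = -6 + (4 + 0) = -6 + 4 = -2)
b(G) = -60 (b(G) = (5*6)*(-2) = 30*(-2) = -60)
(-116 + b(20))**2 = (-116 - 60)**2 = (-176)**2 = 30976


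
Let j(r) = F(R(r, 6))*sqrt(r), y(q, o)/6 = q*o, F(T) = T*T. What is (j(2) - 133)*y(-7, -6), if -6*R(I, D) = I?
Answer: -33516 + 28*sqrt(2) ≈ -33476.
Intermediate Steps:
R(I, D) = -I/6
F(T) = T**2
y(q, o) = 6*o*q (y(q, o) = 6*(q*o) = 6*(o*q) = 6*o*q)
j(r) = r**(5/2)/36 (j(r) = (-r/6)**2*sqrt(r) = (r**2/36)*sqrt(r) = r**(5/2)/36)
(j(2) - 133)*y(-7, -6) = (2**(5/2)/36 - 133)*(6*(-6)*(-7)) = ((4*sqrt(2))/36 - 133)*252 = (sqrt(2)/9 - 133)*252 = (-133 + sqrt(2)/9)*252 = -33516 + 28*sqrt(2)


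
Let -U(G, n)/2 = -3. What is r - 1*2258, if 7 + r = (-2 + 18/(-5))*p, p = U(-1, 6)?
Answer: -11493/5 ≈ -2298.6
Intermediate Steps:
U(G, n) = 6 (U(G, n) = -2*(-3) = 6)
p = 6
r = -203/5 (r = -7 + (-2 + 18/(-5))*6 = -7 + (-2 + 18*(-⅕))*6 = -7 + (-2 - 18/5)*6 = -7 - 28/5*6 = -7 - 168/5 = -203/5 ≈ -40.600)
r - 1*2258 = -203/5 - 1*2258 = -203/5 - 2258 = -11493/5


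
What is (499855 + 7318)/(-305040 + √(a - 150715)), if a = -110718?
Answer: -154708051920/93049663033 - 507173*I*√261433/93049663033 ≈ -1.6626 - 0.0027869*I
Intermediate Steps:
(499855 + 7318)/(-305040 + √(a - 150715)) = (499855 + 7318)/(-305040 + √(-110718 - 150715)) = 507173/(-305040 + √(-261433)) = 507173/(-305040 + I*√261433)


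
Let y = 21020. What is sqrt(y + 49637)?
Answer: sqrt(70657) ≈ 265.81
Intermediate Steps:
sqrt(y + 49637) = sqrt(21020 + 49637) = sqrt(70657)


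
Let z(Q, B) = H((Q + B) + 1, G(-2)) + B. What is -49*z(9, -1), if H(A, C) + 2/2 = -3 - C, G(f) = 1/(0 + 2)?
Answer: 539/2 ≈ 269.50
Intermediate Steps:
G(f) = ½ (G(f) = 1/2 = ½)
H(A, C) = -4 - C (H(A, C) = -1 + (-3 - C) = -4 - C)
z(Q, B) = -9/2 + B (z(Q, B) = (-4 - 1*½) + B = (-4 - ½) + B = -9/2 + B)
-49*z(9, -1) = -49*(-9/2 - 1) = -49*(-11/2) = 539/2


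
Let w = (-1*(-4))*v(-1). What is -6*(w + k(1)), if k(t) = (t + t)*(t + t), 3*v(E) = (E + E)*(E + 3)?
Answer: 8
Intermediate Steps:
v(E) = 2*E*(3 + E)/3 (v(E) = ((E + E)*(E + 3))/3 = ((2*E)*(3 + E))/3 = (2*E*(3 + E))/3 = 2*E*(3 + E)/3)
k(t) = 4*t² (k(t) = (2*t)*(2*t) = 4*t²)
w = -16/3 (w = (-1*(-4))*((⅔)*(-1)*(3 - 1)) = 4*((⅔)*(-1)*2) = 4*(-4/3) = -16/3 ≈ -5.3333)
-6*(w + k(1)) = -6*(-16/3 + 4*1²) = -6*(-16/3 + 4*1) = -6*(-16/3 + 4) = -6*(-4/3) = 8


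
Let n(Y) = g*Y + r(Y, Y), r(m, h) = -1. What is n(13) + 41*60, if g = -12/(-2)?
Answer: 2537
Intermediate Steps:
g = 6 (g = -12*(-½) = 6)
n(Y) = -1 + 6*Y (n(Y) = 6*Y - 1 = -1 + 6*Y)
n(13) + 41*60 = (-1 + 6*13) + 41*60 = (-1 + 78) + 2460 = 77 + 2460 = 2537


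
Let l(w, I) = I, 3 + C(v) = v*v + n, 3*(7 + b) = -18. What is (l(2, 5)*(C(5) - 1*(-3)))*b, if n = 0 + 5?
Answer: -1950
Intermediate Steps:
n = 5
b = -13 (b = -7 + (⅓)*(-18) = -7 - 6 = -13)
C(v) = 2 + v² (C(v) = -3 + (v*v + 5) = -3 + (v² + 5) = -3 + (5 + v²) = 2 + v²)
(l(2, 5)*(C(5) - 1*(-3)))*b = (5*((2 + 5²) - 1*(-3)))*(-13) = (5*((2 + 25) + 3))*(-13) = (5*(27 + 3))*(-13) = (5*30)*(-13) = 150*(-13) = -1950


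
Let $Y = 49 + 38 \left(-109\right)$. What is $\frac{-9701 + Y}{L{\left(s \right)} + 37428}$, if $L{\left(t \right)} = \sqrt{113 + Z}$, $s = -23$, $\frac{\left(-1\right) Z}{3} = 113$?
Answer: $- \frac{258140916}{700427705} + \frac{6897 i \sqrt{226}}{700427705} \approx -0.36855 + 0.00014803 i$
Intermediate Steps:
$Z = -339$ ($Z = \left(-3\right) 113 = -339$)
$Y = -4093$ ($Y = 49 - 4142 = -4093$)
$L{\left(t \right)} = i \sqrt{226}$ ($L{\left(t \right)} = \sqrt{113 - 339} = \sqrt{-226} = i \sqrt{226}$)
$\frac{-9701 + Y}{L{\left(s \right)} + 37428} = \frac{-9701 - 4093}{i \sqrt{226} + 37428} = - \frac{13794}{37428 + i \sqrt{226}}$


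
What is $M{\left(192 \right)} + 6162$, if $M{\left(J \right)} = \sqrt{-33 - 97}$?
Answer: $6162 + i \sqrt{130} \approx 6162.0 + 11.402 i$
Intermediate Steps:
$M{\left(J \right)} = i \sqrt{130}$ ($M{\left(J \right)} = \sqrt{-130} = i \sqrt{130}$)
$M{\left(192 \right)} + 6162 = i \sqrt{130} + 6162 = 6162 + i \sqrt{130}$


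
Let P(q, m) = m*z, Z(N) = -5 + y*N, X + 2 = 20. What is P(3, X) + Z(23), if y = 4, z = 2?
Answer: 123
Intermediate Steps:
X = 18 (X = -2 + 20 = 18)
Z(N) = -5 + 4*N
P(q, m) = 2*m (P(q, m) = m*2 = 2*m)
P(3, X) + Z(23) = 2*18 + (-5 + 4*23) = 36 + (-5 + 92) = 36 + 87 = 123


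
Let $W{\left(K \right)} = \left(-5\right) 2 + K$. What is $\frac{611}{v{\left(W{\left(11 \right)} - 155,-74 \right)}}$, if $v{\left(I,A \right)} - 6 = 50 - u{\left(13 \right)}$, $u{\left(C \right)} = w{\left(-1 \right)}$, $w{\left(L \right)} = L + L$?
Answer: $\frac{611}{58} \approx 10.534$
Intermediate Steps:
$w{\left(L \right)} = 2 L$
$W{\left(K \right)} = -10 + K$
$u{\left(C \right)} = -2$ ($u{\left(C \right)} = 2 \left(-1\right) = -2$)
$v{\left(I,A \right)} = 58$ ($v{\left(I,A \right)} = 6 + \left(50 - -2\right) = 6 + \left(50 + 2\right) = 6 + 52 = 58$)
$\frac{611}{v{\left(W{\left(11 \right)} - 155,-74 \right)}} = \frac{611}{58}$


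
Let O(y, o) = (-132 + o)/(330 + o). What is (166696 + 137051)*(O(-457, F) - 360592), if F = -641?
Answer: -34063202791233/311 ≈ -1.0953e+11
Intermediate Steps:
O(y, o) = (-132 + o)/(330 + o)
(166696 + 137051)*(O(-457, F) - 360592) = (166696 + 137051)*((-132 - 641)/(330 - 641) - 360592) = 303747*(-773/(-311) - 360592) = 303747*(-1/311*(-773) - 360592) = 303747*(773/311 - 360592) = 303747*(-112143339/311) = -34063202791233/311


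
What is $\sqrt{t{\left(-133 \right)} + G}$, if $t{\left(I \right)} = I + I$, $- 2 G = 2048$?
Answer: $i \sqrt{1290} \approx 35.917 i$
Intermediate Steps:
$G = -1024$ ($G = \left(- \frac{1}{2}\right) 2048 = -1024$)
$t{\left(I \right)} = 2 I$
$\sqrt{t{\left(-133 \right)} + G} = \sqrt{2 \left(-133\right) - 1024} = \sqrt{-266 - 1024} = \sqrt{-1290} = i \sqrt{1290}$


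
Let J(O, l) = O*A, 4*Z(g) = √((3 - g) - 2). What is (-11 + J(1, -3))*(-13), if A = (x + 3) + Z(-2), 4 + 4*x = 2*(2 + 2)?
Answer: 91 - 13*√3/4 ≈ 85.371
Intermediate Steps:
Z(g) = √(1 - g)/4 (Z(g) = √((3 - g) - 2)/4 = √(1 - g)/4)
x = 1 (x = -1 + (2*(2 + 2))/4 = -1 + (2*4)/4 = -1 + (¼)*8 = -1 + 2 = 1)
A = 4 + √3/4 (A = (1 + 3) + √(1 - 1*(-2))/4 = 4 + √(1 + 2)/4 = 4 + √3/4 ≈ 4.4330)
J(O, l) = O*(4 + √3/4)
(-11 + J(1, -3))*(-13) = (-11 + (¼)*1*(16 + √3))*(-13) = (-11 + (4 + √3/4))*(-13) = (-7 + √3/4)*(-13) = 91 - 13*√3/4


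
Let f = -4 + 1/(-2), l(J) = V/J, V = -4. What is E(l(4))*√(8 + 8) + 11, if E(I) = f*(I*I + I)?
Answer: 11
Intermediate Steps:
l(J) = -4/J
f = -9/2 (f = -4 - ½ = -9/2 ≈ -4.5000)
E(I) = -9*I/2 - 9*I²/2 (E(I) = -9*(I*I + I)/2 = -9*(I² + I)/2 = -9*(I + I²)/2 = -9*I/2 - 9*I²/2)
E(l(4))*√(8 + 8) + 11 = (-9*(-4/4)*(1 - 4/4)/2)*√(8 + 8) + 11 = (-9*(-4*¼)*(1 - 4*¼)/2)*√16 + 11 = -9/2*(-1)*(1 - 1)*4 + 11 = -9/2*(-1)*0*4 + 11 = 0*4 + 11 = 0 + 11 = 11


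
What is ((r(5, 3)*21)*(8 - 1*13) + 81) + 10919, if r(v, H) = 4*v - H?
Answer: 9215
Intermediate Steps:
r(v, H) = -H + 4*v
((r(5, 3)*21)*(8 - 1*13) + 81) + 10919 = (((-1*3 + 4*5)*21)*(8 - 1*13) + 81) + 10919 = (((-3 + 20)*21)*(8 - 13) + 81) + 10919 = ((17*21)*(-5) + 81) + 10919 = (357*(-5) + 81) + 10919 = (-1785 + 81) + 10919 = -1704 + 10919 = 9215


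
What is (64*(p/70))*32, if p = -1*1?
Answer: -1024/35 ≈ -29.257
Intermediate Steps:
p = -1
(64*(p/70))*32 = (64*(-1/70))*32 = -32/35*32 = -1024/35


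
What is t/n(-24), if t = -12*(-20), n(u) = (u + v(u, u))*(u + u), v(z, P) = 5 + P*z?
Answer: -5/557 ≈ -0.0089767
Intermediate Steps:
n(u) = 2*u*(5 + u + u²) (n(u) = (u + (5 + u*u))*(u + u) = (u + (5 + u²))*(2*u) = (5 + u + u²)*(2*u) = 2*u*(5 + u + u²))
t = 240
t/n(-24) = 240/((2*(-24)*(5 - 24 + (-24)²))) = 240/((2*(-24)*(5 - 24 + 576))) = 240/((2*(-24)*557)) = 240/(-26736) = 240*(-1/26736) = -5/557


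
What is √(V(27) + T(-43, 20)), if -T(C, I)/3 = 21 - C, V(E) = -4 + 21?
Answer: 5*I*√7 ≈ 13.229*I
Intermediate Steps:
V(E) = 17
T(C, I) = -63 + 3*C (T(C, I) = -3*(21 - C) = -63 + 3*C)
√(V(27) + T(-43, 20)) = √(17 + (-63 + 3*(-43))) = √(17 + (-63 - 129)) = √(17 - 192) = √(-175) = 5*I*√7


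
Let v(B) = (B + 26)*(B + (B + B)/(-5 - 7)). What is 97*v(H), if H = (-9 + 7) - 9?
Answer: -26675/2 ≈ -13338.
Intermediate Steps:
H = -11 (H = -2 - 9 = -11)
v(B) = 5*B*(26 + B)/6 (v(B) = (26 + B)*(B + (2*B)/(-12)) = (26 + B)*(B + (2*B)*(-1/12)) = (26 + B)*(B - B/6) = (26 + B)*(5*B/6) = 5*B*(26 + B)/6)
97*v(H) = 97*((⅚)*(-11)*(26 - 11)) = 97*((⅚)*(-11)*15) = 97*(-275/2) = -26675/2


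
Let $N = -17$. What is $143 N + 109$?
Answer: $-2322$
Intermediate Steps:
$143 N + 109 = 143 \left(-17\right) + 109 = -2431 + 109 = -2322$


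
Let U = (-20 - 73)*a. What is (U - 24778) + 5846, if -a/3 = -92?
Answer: -44600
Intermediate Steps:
a = 276 (a = -3*(-92) = 276)
U = -25668 (U = (-20 - 73)*276 = -93*276 = -25668)
(U - 24778) + 5846 = (-25668 - 24778) + 5846 = -50446 + 5846 = -44600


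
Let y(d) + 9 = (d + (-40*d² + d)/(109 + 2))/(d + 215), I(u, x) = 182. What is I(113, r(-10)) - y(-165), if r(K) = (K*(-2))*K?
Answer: 72251/185 ≈ 390.55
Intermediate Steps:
r(K) = -2*K² (r(K) = (-2*K)*K = -2*K²)
y(d) = -9 + (-40*d²/111 + 112*d/111)/(215 + d) (y(d) = -9 + (d + (-40*d² + d)/(109 + 2))/(d + 215) = -9 + (d + (d - 40*d²)/111)/(215 + d) = -9 + (d + (d - 40*d²)*(1/111))/(215 + d) = -9 + (d + (-40*d²/111 + d/111))/(215 + d) = -9 + (-40*d²/111 + 112*d/111)/(215 + d))
I(113, r(-10)) - y(-165) = 182 - (-214785 - 887*(-165) - 40*(-165)²)/(111*(215 - 165)) = 182 - (-214785 + 146355 - 40*27225)/(111*50) = 182 - (-214785 + 146355 - 1089000)/(111*50) = 182 - (-1157430)/(111*50) = 182 - 1*(-38581/185) = 182 + 38581/185 = 72251/185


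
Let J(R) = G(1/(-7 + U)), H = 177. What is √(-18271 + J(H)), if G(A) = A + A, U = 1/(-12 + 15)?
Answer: I*√1827130/10 ≈ 135.17*I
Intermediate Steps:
U = ⅓ (U = 1/3 = ⅓ ≈ 0.33333)
G(A) = 2*A
J(R) = -3/10 (J(R) = 2/(-7 + ⅓) = 2/(-20/3) = 2*(-3/20) = -3/10)
√(-18271 + J(H)) = √(-18271 - 3/10) = √(-182713/10) = I*√1827130/10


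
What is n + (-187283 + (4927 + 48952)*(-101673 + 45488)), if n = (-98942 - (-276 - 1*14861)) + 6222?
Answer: -3027456481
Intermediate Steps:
n = -77583 (n = (-98942 - (-276 - 14861)) + 6222 = (-98942 - 1*(-15137)) + 6222 = (-98942 + 15137) + 6222 = -83805 + 6222 = -77583)
n + (-187283 + (4927 + 48952)*(-101673 + 45488)) = -77583 + (-187283 + (4927 + 48952)*(-101673 + 45488)) = -77583 + (-187283 + 53879*(-56185)) = -77583 + (-187283 - 3027191615) = -77583 - 3027378898 = -3027456481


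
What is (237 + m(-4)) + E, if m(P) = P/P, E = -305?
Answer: -67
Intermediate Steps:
m(P) = 1
(237 + m(-4)) + E = (237 + 1) - 305 = 238 - 305 = -67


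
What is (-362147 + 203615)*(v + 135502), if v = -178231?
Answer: 6773913828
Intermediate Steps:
(-362147 + 203615)*(v + 135502) = (-362147 + 203615)*(-178231 + 135502) = -158532*(-42729) = 6773913828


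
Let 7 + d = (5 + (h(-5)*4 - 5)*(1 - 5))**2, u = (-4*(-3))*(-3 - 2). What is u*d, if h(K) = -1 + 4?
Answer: -31320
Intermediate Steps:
h(K) = 3
u = -60 (u = 12*(-5) = -60)
d = 522 (d = -7 + (5 + (3*4 - 5)*(1 - 5))**2 = -7 + (5 + (12 - 5)*(-4))**2 = -7 + (5 + 7*(-4))**2 = -7 + (5 - 28)**2 = -7 + (-23)**2 = -7 + 529 = 522)
u*d = -60*522 = -31320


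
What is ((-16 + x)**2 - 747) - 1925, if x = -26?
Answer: -908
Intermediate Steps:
((-16 + x)**2 - 747) - 1925 = ((-16 - 26)**2 - 747) - 1925 = ((-42)**2 - 747) - 1925 = (1764 - 747) - 1925 = 1017 - 1925 = -908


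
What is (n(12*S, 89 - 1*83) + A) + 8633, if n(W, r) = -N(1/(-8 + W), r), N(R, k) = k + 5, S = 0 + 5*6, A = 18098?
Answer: 26720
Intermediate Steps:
S = 30 (S = 0 + 30 = 30)
N(R, k) = 5 + k
n(W, r) = -5 - r (n(W, r) = -(5 + r) = -5 - r)
(n(12*S, 89 - 1*83) + A) + 8633 = ((-5 - (89 - 1*83)) + 18098) + 8633 = ((-5 - (89 - 83)) + 18098) + 8633 = ((-5 - 1*6) + 18098) + 8633 = ((-5 - 6) + 18098) + 8633 = (-11 + 18098) + 8633 = 18087 + 8633 = 26720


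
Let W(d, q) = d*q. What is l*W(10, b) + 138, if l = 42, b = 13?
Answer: 5598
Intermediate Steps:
l*W(10, b) + 138 = 42*(10*13) + 138 = 42*130 + 138 = 5460 + 138 = 5598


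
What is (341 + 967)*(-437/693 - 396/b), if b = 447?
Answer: -68272804/34419 ≈ -1983.6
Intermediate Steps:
(341 + 967)*(-437/693 - 396/b) = (341 + 967)*(-437/693 - 396/447) = 1308*(-437*1/693 - 396*1/447) = 1308*(-437/693 - 132/149) = 1308*(-156589/103257) = -68272804/34419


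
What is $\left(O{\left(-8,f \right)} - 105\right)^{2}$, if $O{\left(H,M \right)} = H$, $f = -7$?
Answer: $12769$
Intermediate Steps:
$\left(O{\left(-8,f \right)} - 105\right)^{2} = \left(-8 - 105\right)^{2} = \left(-113\right)^{2} = 12769$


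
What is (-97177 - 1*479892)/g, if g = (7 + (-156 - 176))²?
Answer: -577069/105625 ≈ -5.4634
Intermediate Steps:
g = 105625 (g = (7 - 332)² = (-325)² = 105625)
(-97177 - 1*479892)/g = (-97177 - 1*479892)/105625 = (-97177 - 479892)*(1/105625) = -577069*1/105625 = -577069/105625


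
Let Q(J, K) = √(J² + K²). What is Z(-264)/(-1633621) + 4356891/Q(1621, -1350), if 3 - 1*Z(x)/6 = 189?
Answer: 1116/1633621 + 4356891*√4450141/4450141 ≈ 2065.3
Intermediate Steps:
Z(x) = -1116 (Z(x) = 18 - 6*189 = 18 - 1134 = -1116)
Z(-264)/(-1633621) + 4356891/Q(1621, -1350) = -1116/(-1633621) + 4356891/(√(1621² + (-1350)²)) = -1116*(-1/1633621) + 4356891/(√(2627641 + 1822500)) = 1116/1633621 + 4356891/(√4450141) = 1116/1633621 + 4356891*(√4450141/4450141) = 1116/1633621 + 4356891*√4450141/4450141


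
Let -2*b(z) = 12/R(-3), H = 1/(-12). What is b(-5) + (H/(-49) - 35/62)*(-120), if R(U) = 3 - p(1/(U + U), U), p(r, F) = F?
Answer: 101071/1519 ≈ 66.538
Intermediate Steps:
R(U) = 3 - U
H = -1/12 ≈ -0.083333
b(z) = -1 (b(z) = -6/(3 - 1*(-3)) = -6/(3 + 3) = -6/6 = -½*2 = -1)
b(-5) + (H/(-49) - 35/62)*(-120) = -1 + (-1/12/(-49) - 35/62)*(-120) = -1 + (-1/12*(-1/49) - 35*1/62)*(-120) = -1 + (1/588 - 35/62)*(-120) = -1 - 10259/18228*(-120) = -1 + 102590/1519 = 101071/1519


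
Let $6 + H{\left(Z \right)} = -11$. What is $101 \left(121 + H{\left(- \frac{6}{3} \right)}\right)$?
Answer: $10504$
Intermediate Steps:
$H{\left(Z \right)} = -17$ ($H{\left(Z \right)} = -6 - 11 = -17$)
$101 \left(121 + H{\left(- \frac{6}{3} \right)}\right) = 101 \left(121 - 17\right) = 101 \cdot 104 = 10504$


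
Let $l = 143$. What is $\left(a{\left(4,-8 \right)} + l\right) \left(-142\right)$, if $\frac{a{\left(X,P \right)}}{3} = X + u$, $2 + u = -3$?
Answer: $-19880$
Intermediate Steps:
$u = -5$ ($u = -2 - 3 = -5$)
$a{\left(X,P \right)} = -15 + 3 X$ ($a{\left(X,P \right)} = 3 \left(X - 5\right) = 3 \left(-5 + X\right) = -15 + 3 X$)
$\left(a{\left(4,-8 \right)} + l\right) \left(-142\right) = \left(\left(-15 + 3 \cdot 4\right) + 143\right) \left(-142\right) = \left(\left(-15 + 12\right) + 143\right) \left(-142\right) = \left(-3 + 143\right) \left(-142\right) = 140 \left(-142\right) = -19880$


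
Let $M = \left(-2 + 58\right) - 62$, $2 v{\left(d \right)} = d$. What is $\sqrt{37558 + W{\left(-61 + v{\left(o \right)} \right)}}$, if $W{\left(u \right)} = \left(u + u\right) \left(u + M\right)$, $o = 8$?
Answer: $2 \sqrt{11185} \approx 211.52$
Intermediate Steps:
$v{\left(d \right)} = \frac{d}{2}$
$M = -6$ ($M = 56 - 62 = -6$)
$W{\left(u \right)} = 2 u \left(-6 + u\right)$ ($W{\left(u \right)} = \left(u + u\right) \left(u - 6\right) = 2 u \left(-6 + u\right)$)
$\sqrt{37558 + W{\left(-61 + v{\left(o \right)} \right)}} = \sqrt{37558 + 2 \left(-61 + \frac{1}{2} \cdot 8\right) \left(-6 + \left(-61 + \frac{1}{2} \cdot 8\right)\right)} = \sqrt{37558 + 2 \left(-61 + 4\right) \left(-6 + \left(-61 + 4\right)\right)} = \sqrt{37558 + 2 \left(-57\right) \left(-6 - 57\right)} = \sqrt{37558 + 2 \left(-57\right) \left(-63\right)} = \sqrt{37558 + 7182} = \sqrt{44740} = 2 \sqrt{11185}$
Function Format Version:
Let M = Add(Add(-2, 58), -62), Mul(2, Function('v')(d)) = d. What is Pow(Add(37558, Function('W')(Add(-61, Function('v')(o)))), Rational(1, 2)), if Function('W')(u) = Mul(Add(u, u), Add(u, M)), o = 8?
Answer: Mul(2, Pow(11185, Rational(1, 2))) ≈ 211.52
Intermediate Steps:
Function('v')(d) = Mul(Rational(1, 2), d)
M = -6 (M = Add(56, -62) = -6)
Function('W')(u) = Mul(2, u, Add(-6, u)) (Function('W')(u) = Mul(Add(u, u), Add(u, -6)) = Mul(Mul(2, u), Add(-6, u)) = Mul(2, u, Add(-6, u)))
Pow(Add(37558, Function('W')(Add(-61, Function('v')(o)))), Rational(1, 2)) = Pow(Add(37558, Mul(2, Add(-61, Mul(Rational(1, 2), 8)), Add(-6, Add(-61, Mul(Rational(1, 2), 8))))), Rational(1, 2)) = Pow(Add(37558, Mul(2, Add(-61, 4), Add(-6, Add(-61, 4)))), Rational(1, 2)) = Pow(Add(37558, Mul(2, -57, Add(-6, -57))), Rational(1, 2)) = Pow(Add(37558, Mul(2, -57, -63)), Rational(1, 2)) = Pow(Add(37558, 7182), Rational(1, 2)) = Pow(44740, Rational(1, 2)) = Mul(2, Pow(11185, Rational(1, 2)))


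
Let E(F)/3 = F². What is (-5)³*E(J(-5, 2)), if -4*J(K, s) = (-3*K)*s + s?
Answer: -24000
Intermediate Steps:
J(K, s) = -s/4 + 3*K*s/4 (J(K, s) = -((-3*K)*s + s)/4 = -(-3*K*s + s)/4 = -(s - 3*K*s)/4 = -s/4 + 3*K*s/4)
E(F) = 3*F²
(-5)³*E(J(-5, 2)) = (-5)³*(3*((¼)*2*(-1 + 3*(-5)))²) = -375*((¼)*2*(-1 - 15))² = -375*((¼)*2*(-16))² = -375*(-8)² = -375*64 = -125*192 = -24000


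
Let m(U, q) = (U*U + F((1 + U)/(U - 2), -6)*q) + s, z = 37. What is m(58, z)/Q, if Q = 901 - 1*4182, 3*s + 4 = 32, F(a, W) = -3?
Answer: -9787/9843 ≈ -0.99431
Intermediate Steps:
s = 28/3 (s = -4/3 + (⅓)*32 = -4/3 + 32/3 = 28/3 ≈ 9.3333)
Q = -3281 (Q = 901 - 4182 = -3281)
m(U, q) = 28/3 + U² - 3*q (m(U, q) = (U*U - 3*q) + 28/3 = (U² - 3*q) + 28/3 = 28/3 + U² - 3*q)
m(58, z)/Q = (28/3 + 58² - 3*37)/(-3281) = (28/3 + 3364 - 111)*(-1/3281) = (9787/3)*(-1/3281) = -9787/9843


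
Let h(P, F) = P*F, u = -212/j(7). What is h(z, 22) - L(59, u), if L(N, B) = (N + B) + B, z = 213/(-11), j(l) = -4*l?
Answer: -3501/7 ≈ -500.14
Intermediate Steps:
z = -213/11 (z = 213*(-1/11) = -213/11 ≈ -19.364)
u = 53/7 (u = -212/((-4*7)) = -212/(-28) = -212*(-1/28) = 53/7 ≈ 7.5714)
L(N, B) = N + 2*B (L(N, B) = (B + N) + B = N + 2*B)
h(P, F) = F*P
h(z, 22) - L(59, u) = 22*(-213/11) - (59 + 2*(53/7)) = -426 - (59 + 106/7) = -426 - 1*519/7 = -426 - 519/7 = -3501/7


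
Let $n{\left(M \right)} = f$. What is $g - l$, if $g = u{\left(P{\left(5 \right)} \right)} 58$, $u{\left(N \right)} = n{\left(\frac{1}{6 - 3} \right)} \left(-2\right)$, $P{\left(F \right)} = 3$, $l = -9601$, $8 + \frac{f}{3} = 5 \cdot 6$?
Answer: $1945$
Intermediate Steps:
$f = 66$ ($f = -24 + 3 \cdot 5 \cdot 6 = -24 + 3 \cdot 30 = -24 + 90 = 66$)
$n{\left(M \right)} = 66$
$u{\left(N \right)} = -132$ ($u{\left(N \right)} = 66 \left(-2\right) = -132$)
$g = -7656$ ($g = \left(-132\right) 58 = -7656$)
$g - l = -7656 - -9601 = -7656 + 9601 = 1945$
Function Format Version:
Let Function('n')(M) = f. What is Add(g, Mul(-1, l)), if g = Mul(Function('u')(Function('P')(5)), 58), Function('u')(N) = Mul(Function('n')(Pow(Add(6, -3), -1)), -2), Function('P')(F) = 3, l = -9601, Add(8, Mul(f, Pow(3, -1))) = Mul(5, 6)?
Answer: 1945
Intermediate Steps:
f = 66 (f = Add(-24, Mul(3, Mul(5, 6))) = Add(-24, Mul(3, 30)) = Add(-24, 90) = 66)
Function('n')(M) = 66
Function('u')(N) = -132 (Function('u')(N) = Mul(66, -2) = -132)
g = -7656 (g = Mul(-132, 58) = -7656)
Add(g, Mul(-1, l)) = Add(-7656, Mul(-1, -9601)) = Add(-7656, 9601) = 1945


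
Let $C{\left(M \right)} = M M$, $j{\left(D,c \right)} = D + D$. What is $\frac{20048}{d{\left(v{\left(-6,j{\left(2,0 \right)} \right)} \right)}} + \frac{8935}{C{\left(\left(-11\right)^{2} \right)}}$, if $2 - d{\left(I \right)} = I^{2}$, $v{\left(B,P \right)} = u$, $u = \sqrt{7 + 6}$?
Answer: $- \frac{26674953}{14641} \approx -1821.9$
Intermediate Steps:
$j{\left(D,c \right)} = 2 D$
$u = \sqrt{13} \approx 3.6056$
$C{\left(M \right)} = M^{2}$
$v{\left(B,P \right)} = \sqrt{13}$
$d{\left(I \right)} = 2 - I^{2}$
$\frac{20048}{d{\left(v{\left(-6,j{\left(2,0 \right)} \right)} \right)}} + \frac{8935}{C{\left(\left(-11\right)^{2} \right)}} = \frac{20048}{2 - \left(\sqrt{13}\right)^{2}} + \frac{8935}{\left(\left(-11\right)^{2}\right)^{2}} = \frac{20048}{2 - 13} + \frac{8935}{121^{2}} = \frac{20048}{2 - 13} + \frac{8935}{14641} = \frac{20048}{-11} + 8935 \cdot \frac{1}{14641} = 20048 \left(- \frac{1}{11}\right) + \frac{8935}{14641} = - \frac{20048}{11} + \frac{8935}{14641} = - \frac{26674953}{14641}$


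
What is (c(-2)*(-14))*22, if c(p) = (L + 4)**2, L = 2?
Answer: -11088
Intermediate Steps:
c(p) = 36 (c(p) = (2 + 4)**2 = 6**2 = 36)
(c(-2)*(-14))*22 = (36*(-14))*22 = -504*22 = -11088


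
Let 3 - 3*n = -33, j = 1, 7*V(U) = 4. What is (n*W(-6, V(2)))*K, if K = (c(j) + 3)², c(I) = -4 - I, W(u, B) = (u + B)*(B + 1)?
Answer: -20064/49 ≈ -409.47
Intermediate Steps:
V(U) = 4/7 (V(U) = (⅐)*4 = 4/7)
W(u, B) = (1 + B)*(B + u) (W(u, B) = (B + u)*(1 + B) = (1 + B)*(B + u))
n = 12 (n = 1 - ⅓*(-33) = 1 + 11 = 12)
K = 4 (K = ((-4 - 1*1) + 3)² = ((-4 - 1) + 3)² = (-5 + 3)² = (-2)² = 4)
(n*W(-6, V(2)))*K = (12*(4/7 - 6 + (4/7)² + (4/7)*(-6)))*4 = (12*(4/7 - 6 + 16/49 - 24/7))*4 = (12*(-418/49))*4 = -5016/49*4 = -20064/49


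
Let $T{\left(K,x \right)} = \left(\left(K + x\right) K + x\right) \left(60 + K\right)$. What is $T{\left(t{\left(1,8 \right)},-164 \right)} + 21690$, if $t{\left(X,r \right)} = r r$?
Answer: $-792246$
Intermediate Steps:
$t{\left(X,r \right)} = r^{2}$
$T{\left(K,x \right)} = \left(60 + K\right) \left(x + K \left(K + x\right)\right)$ ($T{\left(K,x \right)} = \left(K \left(K + x\right) + x\right) \left(60 + K\right) = \left(x + K \left(K + x\right)\right) \left(60 + K\right) = \left(60 + K\right) \left(x + K \left(K + x\right)\right)$)
$T{\left(t{\left(1,8 \right)},-164 \right)} + 21690 = \left(\left(8^{2}\right)^{3} + 60 \left(-164\right) + 60 \left(8^{2}\right)^{2} - 164 \left(8^{2}\right)^{2} + 61 \cdot 8^{2} \left(-164\right)\right) + 21690 = \left(64^{3} - 9840 + 60 \cdot 64^{2} - 164 \cdot 64^{2} + 61 \cdot 64 \left(-164\right)\right) + 21690 = \left(262144 - 9840 + 60 \cdot 4096 - 671744 - 640256\right) + 21690 = \left(262144 - 9840 + 245760 - 671744 - 640256\right) + 21690 = -813936 + 21690 = -792246$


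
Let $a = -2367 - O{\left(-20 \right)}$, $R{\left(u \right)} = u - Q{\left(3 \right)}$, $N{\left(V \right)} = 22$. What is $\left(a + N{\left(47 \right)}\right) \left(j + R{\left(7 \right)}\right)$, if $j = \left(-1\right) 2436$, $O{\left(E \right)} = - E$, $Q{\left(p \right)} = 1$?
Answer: $5746950$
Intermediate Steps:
$j = -2436$
$R{\left(u \right)} = -1 + u$ ($R{\left(u \right)} = u - 1 = -1 + u$)
$a = -2387$ ($a = -2367 - \left(-1\right) \left(-20\right) = -2367 - 20 = -2387$)
$\left(a + N{\left(47 \right)}\right) \left(j + R{\left(7 \right)}\right) = \left(-2387 + 22\right) \left(-2436 + \left(-1 + 7\right)\right) = - 2365 \left(-2436 + 6\right) = \left(-2365\right) \left(-2430\right) = 5746950$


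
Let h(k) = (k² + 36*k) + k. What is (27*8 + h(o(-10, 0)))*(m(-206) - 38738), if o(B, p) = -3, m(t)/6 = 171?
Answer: -4299168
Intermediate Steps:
m(t) = 1026 (m(t) = 6*171 = 1026)
h(k) = k² + 37*k
(27*8 + h(o(-10, 0)))*(m(-206) - 38738) = (27*8 - 3*(37 - 3))*(1026 - 38738) = (216 - 3*34)*(-37712) = (216 - 102)*(-37712) = 114*(-37712) = -4299168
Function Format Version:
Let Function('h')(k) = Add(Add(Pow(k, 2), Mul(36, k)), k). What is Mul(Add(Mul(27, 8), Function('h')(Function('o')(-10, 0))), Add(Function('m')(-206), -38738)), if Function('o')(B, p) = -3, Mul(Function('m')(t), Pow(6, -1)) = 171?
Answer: -4299168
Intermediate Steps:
Function('m')(t) = 1026 (Function('m')(t) = Mul(6, 171) = 1026)
Function('h')(k) = Add(Pow(k, 2), Mul(37, k))
Mul(Add(Mul(27, 8), Function('h')(Function('o')(-10, 0))), Add(Function('m')(-206), -38738)) = Mul(Add(Mul(27, 8), Mul(-3, Add(37, -3))), Add(1026, -38738)) = Mul(Add(216, Mul(-3, 34)), -37712) = Mul(Add(216, -102), -37712) = Mul(114, -37712) = -4299168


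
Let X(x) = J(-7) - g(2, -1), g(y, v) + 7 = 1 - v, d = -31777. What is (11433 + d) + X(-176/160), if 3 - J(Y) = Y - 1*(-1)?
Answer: -20330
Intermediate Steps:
J(Y) = 2 - Y (J(Y) = 3 - (Y - 1*(-1)) = 3 - (Y + 1) = 3 - (1 + Y) = 3 + (-1 - Y) = 2 - Y)
g(y, v) = -6 - v (g(y, v) = -7 + (1 - v) = -6 - v)
X(x) = 14 (X(x) = (2 - 1*(-7)) - (-6 - 1*(-1)) = (2 + 7) - (-6 + 1) = 9 - 1*(-5) = 9 + 5 = 14)
(11433 + d) + X(-176/160) = (11433 - 31777) + 14 = -20344 + 14 = -20330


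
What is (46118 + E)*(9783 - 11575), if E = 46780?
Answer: -166473216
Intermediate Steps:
(46118 + E)*(9783 - 11575) = (46118 + 46780)*(9783 - 11575) = 92898*(-1792) = -166473216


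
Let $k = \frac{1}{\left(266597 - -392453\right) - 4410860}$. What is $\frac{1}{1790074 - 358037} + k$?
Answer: $\frac{2319773}{5372730736970} \approx 4.3177 \cdot 10^{-7}$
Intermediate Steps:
$k = - \frac{1}{3751810}$ ($k = \frac{1}{\left(266597 + 392453\right) - 4410860} = \frac{1}{659050 - 4410860} = \frac{1}{-3751810} = - \frac{1}{3751810} \approx -2.6654 \cdot 10^{-7}$)
$\frac{1}{1790074 - 358037} + k = \frac{1}{1790074 - 358037} - \frac{1}{3751810} = \frac{1}{1432037} - \frac{1}{3751810} = \frac{2319773}{5372730736970}$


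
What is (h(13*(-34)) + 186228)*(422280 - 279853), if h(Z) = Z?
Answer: 26460942622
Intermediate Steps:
(h(13*(-34)) + 186228)*(422280 - 279853) = (13*(-34) + 186228)*(422280 - 279853) = (-442 + 186228)*142427 = 185786*142427 = 26460942622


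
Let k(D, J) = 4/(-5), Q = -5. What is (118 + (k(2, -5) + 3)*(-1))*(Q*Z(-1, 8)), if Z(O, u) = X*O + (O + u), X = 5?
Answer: -1158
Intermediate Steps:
k(D, J) = -⅘ (k(D, J) = 4*(-⅕) = -⅘)
Z(O, u) = u + 6*O (Z(O, u) = 5*O + (O + u) = u + 6*O)
(118 + (k(2, -5) + 3)*(-1))*(Q*Z(-1, 8)) = (118 + (-⅘ + 3)*(-1))*(-5*(8 + 6*(-1))) = (118 + (11/5)*(-1))*(-5*(8 - 6)) = (118 - 11/5)*(-5*2) = (579/5)*(-10) = -1158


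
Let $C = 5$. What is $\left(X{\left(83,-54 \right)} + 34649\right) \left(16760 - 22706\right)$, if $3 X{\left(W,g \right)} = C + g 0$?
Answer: $-206032864$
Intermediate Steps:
$X{\left(W,g \right)} = \frac{5}{3}$ ($X{\left(W,g \right)} = \frac{5 + g 0}{3} = \frac{5 + 0}{3} = \frac{1}{3} \cdot 5 = \frac{5}{3}$)
$\left(X{\left(83,-54 \right)} + 34649\right) \left(16760 - 22706\right) = \left(\frac{5}{3} + 34649\right) \left(16760 - 22706\right) = \frac{103952}{3} \left(-5946\right) = -206032864$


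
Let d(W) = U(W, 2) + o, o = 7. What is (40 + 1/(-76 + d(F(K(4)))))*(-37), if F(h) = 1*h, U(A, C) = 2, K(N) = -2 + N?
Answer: -99123/67 ≈ -1479.4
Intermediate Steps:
F(h) = h
d(W) = 9 (d(W) = 2 + 7 = 9)
(40 + 1/(-76 + d(F(K(4)))))*(-37) = (40 + 1/(-76 + 9))*(-37) = (40 + 1/(-67))*(-37) = (40 - 1/67)*(-37) = (2679/67)*(-37) = -99123/67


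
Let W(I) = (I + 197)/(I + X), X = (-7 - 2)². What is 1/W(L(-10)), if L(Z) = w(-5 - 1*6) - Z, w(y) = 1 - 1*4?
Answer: 22/51 ≈ 0.43137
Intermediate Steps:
w(y) = -3 (w(y) = 1 - 4 = -3)
L(Z) = -3 - Z
X = 81 (X = (-9)² = 81)
W(I) = (197 + I)/(81 + I) (W(I) = (I + 197)/(I + 81) = (197 + I)/(81 + I))
1/W(L(-10)) = 1/((197 + (-3 - 1*(-10)))/(81 + (-3 - 1*(-10)))) = 1/((197 + (-3 + 10))/(81 + (-3 + 10))) = 1/((197 + 7)/(81 + 7)) = 1/(204/88) = 1/((1/88)*204) = 1/(51/22) = 22/51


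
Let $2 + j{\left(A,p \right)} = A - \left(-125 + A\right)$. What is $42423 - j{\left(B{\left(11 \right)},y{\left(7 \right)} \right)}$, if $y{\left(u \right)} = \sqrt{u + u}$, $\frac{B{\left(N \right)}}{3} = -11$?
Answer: $42300$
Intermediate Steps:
$B{\left(N \right)} = -33$ ($B{\left(N \right)} = 3 \left(-11\right) = -33$)
$y{\left(u \right)} = \sqrt{2} \sqrt{u}$ ($y{\left(u \right)} = \sqrt{2 u} = \sqrt{2} \sqrt{u}$)
$j{\left(A,p \right)} = 123$ ($j{\left(A,p \right)} = -2 + \left(A - \left(-125 + A\right)\right) = -2 + 125 = 123$)
$42423 - j{\left(B{\left(11 \right)},y{\left(7 \right)} \right)} = 42423 - 123 = 42300$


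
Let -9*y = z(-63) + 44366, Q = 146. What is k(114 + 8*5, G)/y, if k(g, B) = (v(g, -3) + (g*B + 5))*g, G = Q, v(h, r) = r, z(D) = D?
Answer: -4452228/6329 ≈ -703.46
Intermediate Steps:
y = -44303/9 (y = -(-63 + 44366)/9 = -⅑*44303 = -44303/9 ≈ -4922.6)
G = 146
k(g, B) = g*(2 + B*g) (k(g, B) = (-3 + (g*B + 5))*g = (-3 + (B*g + 5))*g = (-3 + (5 + B*g))*g = (2 + B*g)*g = g*(2 + B*g))
k(114 + 8*5, G)/y = ((114 + 8*5)*(2 + 146*(114 + 8*5)))/(-44303/9) = ((114 + 40)*(2 + 146*(114 + 40)))*(-9/44303) = (154*(2 + 146*154))*(-9/44303) = (154*(2 + 22484))*(-9/44303) = (154*22486)*(-9/44303) = 3462844*(-9/44303) = -4452228/6329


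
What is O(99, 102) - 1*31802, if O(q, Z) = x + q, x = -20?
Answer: -31723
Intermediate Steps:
O(q, Z) = -20 + q
O(99, 102) - 1*31802 = (-20 + 99) - 1*31802 = 79 - 31802 = -31723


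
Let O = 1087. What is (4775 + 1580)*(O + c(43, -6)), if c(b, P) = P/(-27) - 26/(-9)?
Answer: 62348905/9 ≈ 6.9277e+6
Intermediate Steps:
c(b, P) = 26/9 - P/27 (c(b, P) = P*(-1/27) - 26*(-⅑) = -P/27 + 26/9 = 26/9 - P/27)
(4775 + 1580)*(O + c(43, -6)) = (4775 + 1580)*(1087 + (26/9 - 1/27*(-6))) = 6355*(1087 + (26/9 + 2/9)) = 6355*(1087 + 28/9) = 6355*(9811/9) = 62348905/9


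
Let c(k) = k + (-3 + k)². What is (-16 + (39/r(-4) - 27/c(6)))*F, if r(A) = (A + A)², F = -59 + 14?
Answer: 49509/64 ≈ 773.58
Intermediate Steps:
F = -45
r(A) = 4*A² (r(A) = (2*A)² = 4*A²)
(-16 + (39/r(-4) - 27/c(6)))*F = (-16 + (39/((4*(-4)²)) - 27/(6 + (-3 + 6)²)))*(-45) = (-16 + (39/((4*16)) - 27/(6 + 3²)))*(-45) = (-16 + (39/64 - 27/(6 + 9)))*(-45) = (-16 + (39*(1/64) - 27/15))*(-45) = (-16 + (39/64 - 27*1/15))*(-45) = (-16 + (39/64 - 9/5))*(-45) = (-16 - 381/320)*(-45) = -5501/320*(-45) = 49509/64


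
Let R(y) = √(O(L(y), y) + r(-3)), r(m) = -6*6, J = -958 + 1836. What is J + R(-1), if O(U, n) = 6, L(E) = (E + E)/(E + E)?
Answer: 878 + I*√30 ≈ 878.0 + 5.4772*I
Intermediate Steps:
L(E) = 1 (L(E) = (2*E)/((2*E)) = (2*E)*(1/(2*E)) = 1)
J = 878
r(m) = -36 (r(m) = -1*36 = -36)
R(y) = I*√30 (R(y) = √(6 - 36) = √(-30) = I*√30)
J + R(-1) = 878 + I*√30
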